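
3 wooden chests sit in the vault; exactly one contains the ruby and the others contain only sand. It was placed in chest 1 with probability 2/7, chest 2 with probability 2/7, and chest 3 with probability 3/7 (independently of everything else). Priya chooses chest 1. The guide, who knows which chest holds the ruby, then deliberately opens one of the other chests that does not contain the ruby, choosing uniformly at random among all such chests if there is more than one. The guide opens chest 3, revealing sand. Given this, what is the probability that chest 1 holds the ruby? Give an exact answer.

Consider each possible location of the ruby in turn.
If it is in chest 1 (prior 2/7): the guide has 2 equally likely choices, so probability 1/2; weight (2/7)·(1/2) = 1/7.
If it is in chest 2 (prior 2/7): the guide has no choice, probability 1; weight (2/7)·1 = 2/7.
If it is in chest 3 (prior 3/7): the guide opened chest 3, so this case is ruled out; weight (3/7)·0 = 0.
The weights sum to 3/7.
So P(the ruby in chest 1 | the guide opened chest 3) = (1/7) / (3/7) = 1/3.

1/3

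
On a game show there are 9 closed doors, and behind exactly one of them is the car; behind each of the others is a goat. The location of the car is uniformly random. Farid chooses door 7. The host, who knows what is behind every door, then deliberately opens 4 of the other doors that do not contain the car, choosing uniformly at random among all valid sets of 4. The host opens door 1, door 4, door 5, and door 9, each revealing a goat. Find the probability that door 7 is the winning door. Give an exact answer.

Consider each possible location of the car in turn.
If it is behind any of doors 1, 4, 5, and 9 (prior 1/9 each): that door was opened and seen not to hold the prize — ruled out; weight (1/9)·0 = 0 each.
If it is behind any of doors 2, 3, 6, and 8 (prior 1/9 each): the host has 35 equally likely choices, so probability 1/35; weight (1/9)·(1/35) = 1/315 each.
If it is behind door 7 (prior 1/9): the host has 70 equally likely choices, so probability 1/70; weight (1/9)·(1/70) = 1/630.
The weights sum to 1/70.
So P(the car behind door 7 | the host opened door 1, door 4, door 5, and door 9) = (1/630) / (1/70) = 1/9.

1/9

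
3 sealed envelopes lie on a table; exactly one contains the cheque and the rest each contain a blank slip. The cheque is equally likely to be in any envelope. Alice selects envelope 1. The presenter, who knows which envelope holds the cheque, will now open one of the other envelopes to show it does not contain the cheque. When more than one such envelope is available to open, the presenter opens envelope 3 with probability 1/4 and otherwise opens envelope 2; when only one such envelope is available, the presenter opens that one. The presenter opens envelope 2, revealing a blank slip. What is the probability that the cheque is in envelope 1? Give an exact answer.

3/7

Consider each possible location of the cheque in turn.
If it is in envelope 1 (prior 1/3): envelope 3 is available but not opened, probability 3/4; weight (1/3)·(3/4) = 1/4.
If it is in envelope 2 (prior 1/3): the presenter opened envelope 2, so this case is ruled out; weight (1/3)·0 = 0.
If it is in envelope 3 (prior 1/3): only envelope 2 is available, probability 1; weight (1/3)·1 = 1/3.
The weights sum to 7/12.
So P(the cheque in envelope 1 | the presenter opened envelope 2) = (1/4) / (7/12) = 3/7.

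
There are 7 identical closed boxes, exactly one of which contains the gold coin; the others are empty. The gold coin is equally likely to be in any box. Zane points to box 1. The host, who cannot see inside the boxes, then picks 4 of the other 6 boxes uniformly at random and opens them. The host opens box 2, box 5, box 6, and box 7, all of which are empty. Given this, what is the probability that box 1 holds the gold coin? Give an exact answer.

1/3

Apply Bayes' rule, conditioning on where the gold coin actually is.
If it is in any of boxes 1, 3, and 4 (prior 1/7 each): the host picks exactly this set with probability 1/15 regardless, and none is the prize; weight (1/7)·(1/15) = 1/105 each.
If it is in any of boxes 2, 5, 6, and 7 (prior 1/7 each): that box was opened and seen not to hold the prize — ruled out; weight (1/7)·0 = 0 each.
The weights sum to 1/35.
So P(the gold coin in box 1 | the host opened box 2, box 5, box 6, and box 7) = (1/105) / (1/35) = 1/3.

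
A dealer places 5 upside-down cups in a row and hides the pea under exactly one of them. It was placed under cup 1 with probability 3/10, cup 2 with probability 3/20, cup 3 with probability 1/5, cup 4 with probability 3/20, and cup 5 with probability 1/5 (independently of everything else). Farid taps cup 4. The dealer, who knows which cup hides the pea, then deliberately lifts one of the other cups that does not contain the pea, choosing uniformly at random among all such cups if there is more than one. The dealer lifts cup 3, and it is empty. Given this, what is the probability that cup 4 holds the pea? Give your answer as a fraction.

Apply Bayes' rule, conditioning on where the pea actually is.
If it is under cup 1 (prior 3/10): the dealer has 3 equally likely choices, so probability 1/3; weight (3/10)·(1/3) = 1/10.
If it is under cup 2 (prior 3/20): the dealer has 3 equally likely choices, so probability 1/3; weight (3/20)·(1/3) = 1/20.
If it is under cup 3 (prior 1/5): the dealer opened cup 3, so this case is ruled out; weight (1/5)·0 = 0.
If it is under cup 4 (prior 3/20): the dealer has 4 equally likely choices, so probability 1/4; weight (3/20)·(1/4) = 3/80.
If it is under cup 5 (prior 1/5): the dealer has 3 equally likely choices, so probability 1/3; weight (1/5)·(1/3) = 1/15.
The weights sum to 61/240.
So P(the pea under cup 4 | the dealer opened cup 3) = (3/80) / (61/240) = 9/61.

9/61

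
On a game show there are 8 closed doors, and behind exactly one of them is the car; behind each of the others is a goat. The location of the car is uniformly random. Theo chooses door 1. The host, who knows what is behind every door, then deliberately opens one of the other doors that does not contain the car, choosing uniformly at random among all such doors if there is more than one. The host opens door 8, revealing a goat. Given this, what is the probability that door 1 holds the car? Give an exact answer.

Consider each possible location of the car in turn.
If it is behind door 1 (prior 1/8): the host has 7 equally likely choices, so probability 1/7; weight (1/8)·(1/7) = 1/56.
If it is behind any of doors 2, 3, 4, 5, 6, and 7 (prior 1/8 each): the host has 6 equally likely choices, so probability 1/6; weight (1/8)·(1/6) = 1/48 each.
If it is behind door 8 (prior 1/8): the host opened door 8, so this case is ruled out; weight (1/8)·0 = 0.
The weights sum to 1/7.
So P(the car behind door 1 | the host opened door 8) = (1/56) / (1/7) = 1/8.

1/8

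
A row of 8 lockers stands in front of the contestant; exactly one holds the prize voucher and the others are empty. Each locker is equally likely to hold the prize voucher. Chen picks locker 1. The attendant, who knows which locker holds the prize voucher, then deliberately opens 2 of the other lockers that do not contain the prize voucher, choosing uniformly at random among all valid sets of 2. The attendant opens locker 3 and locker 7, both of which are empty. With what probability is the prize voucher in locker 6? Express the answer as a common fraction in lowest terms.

Apply Bayes' rule, conditioning on where the prize voucher actually is.
If it is in locker 1 (prior 1/8): the attendant has 21 equally likely choices, so probability 1/21; weight (1/8)·(1/21) = 1/168.
If it is in any of lockers 2, 4, 5, 6, and 8 (prior 1/8 each): the attendant has 15 equally likely choices, so probability 1/15; weight (1/8)·(1/15) = 1/120 each.
If it is in either of lockers 3 and 7 (prior 1/8 each): that locker was opened and seen not to hold the prize — ruled out; weight (1/8)·0 = 0 each.
The weights sum to 1/21.
So P(the prize voucher in locker 6 | the attendant opened locker 3 and locker 7) = (1/120) / (1/21) = 7/40.

7/40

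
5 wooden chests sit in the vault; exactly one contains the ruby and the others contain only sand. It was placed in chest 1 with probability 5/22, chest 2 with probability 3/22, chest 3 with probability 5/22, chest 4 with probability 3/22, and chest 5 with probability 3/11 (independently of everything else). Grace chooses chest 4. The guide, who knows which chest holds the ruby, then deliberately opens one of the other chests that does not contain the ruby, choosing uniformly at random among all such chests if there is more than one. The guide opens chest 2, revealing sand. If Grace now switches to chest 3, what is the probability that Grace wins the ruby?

20/73

Condition on the true location of the ruby.
If it is in either of chests 1 and 3 (prior 5/22 each): the guide has 3 equally likely choices, so probability 1/3; weight (5/22)·(1/3) = 5/66 each.
If it is in chest 2 (prior 3/22): the guide opened chest 2, so this case is ruled out; weight (3/22)·0 = 0.
If it is in chest 4 (prior 3/22): the guide has 4 equally likely choices, so probability 1/4; weight (3/22)·(1/4) = 3/88.
If it is in chest 5 (prior 3/11): the guide has 3 equally likely choices, so probability 1/3; weight (3/11)·(1/3) = 1/11.
The weights sum to 73/264.
So P(the ruby in chest 3 | the guide opened chest 2) = (5/66) / (73/264) = 20/73.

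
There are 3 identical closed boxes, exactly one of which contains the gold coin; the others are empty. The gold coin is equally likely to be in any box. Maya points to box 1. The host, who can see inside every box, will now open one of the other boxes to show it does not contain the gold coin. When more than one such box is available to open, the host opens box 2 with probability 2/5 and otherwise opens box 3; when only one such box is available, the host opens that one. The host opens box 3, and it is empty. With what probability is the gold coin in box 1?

Consider each possible location of the gold coin in turn.
If it is in box 1 (prior 1/3): box 2 is available but not opened, probability 3/5; weight (1/3)·(3/5) = 1/5.
If it is in box 2 (prior 1/3): only box 3 is available, probability 1; weight (1/3)·1 = 1/3.
If it is in box 3 (prior 1/3): the host opened box 3, so this case is ruled out; weight (1/3)·0 = 0.
The weights sum to 8/15.
So P(the gold coin in box 1 | the host opened box 3) = (1/5) / (8/15) = 3/8.

3/8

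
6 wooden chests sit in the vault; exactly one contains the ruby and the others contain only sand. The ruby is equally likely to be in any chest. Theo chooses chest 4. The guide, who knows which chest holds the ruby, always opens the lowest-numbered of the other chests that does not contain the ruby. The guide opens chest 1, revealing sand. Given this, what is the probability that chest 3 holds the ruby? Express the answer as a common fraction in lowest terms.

Apply Bayes' rule, conditioning on where the ruby actually is.
If it is in chest 1 (prior 1/6): the guide opened chest 1, so this case is ruled out; weight (1/6)·0 = 0.
If it is in any of chests 2, 3, 4, 5, and 6 (prior 1/6 each): chest 1 is the lowest-numbered option available, probability 1; weight (1/6)·1 = 1/6 each.
The weights sum to 5/6.
So P(the ruby in chest 3 | the guide opened chest 1) = (1/6) / (5/6) = 1/5.

1/5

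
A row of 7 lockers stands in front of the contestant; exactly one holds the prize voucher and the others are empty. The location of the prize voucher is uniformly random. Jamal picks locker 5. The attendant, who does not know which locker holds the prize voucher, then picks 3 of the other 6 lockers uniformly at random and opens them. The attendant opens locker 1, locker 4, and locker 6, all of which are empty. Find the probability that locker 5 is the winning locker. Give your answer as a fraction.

Condition on the true location of the prize voucher.
If it is in any of lockers 1, 4, and 6 (prior 1/7 each): that locker was opened and seen not to hold the prize — ruled out; weight (1/7)·0 = 0 each.
If it is in any of lockers 2, 3, 5, and 7 (prior 1/7 each): the attendant picks exactly this set with probability 1/20 regardless, and none is the prize; weight (1/7)·(1/20) = 1/140 each.
The weights sum to 1/35.
So P(the prize voucher in locker 5 | the attendant opened locker 1, locker 4, and locker 6) = (1/140) / (1/35) = 1/4.

1/4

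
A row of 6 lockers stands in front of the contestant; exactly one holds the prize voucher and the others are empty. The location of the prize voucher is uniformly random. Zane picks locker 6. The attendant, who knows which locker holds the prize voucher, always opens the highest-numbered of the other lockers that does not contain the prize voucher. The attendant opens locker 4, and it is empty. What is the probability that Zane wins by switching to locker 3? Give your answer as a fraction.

Condition on the true location of the prize voucher.
If it is in any of lockers 1, 2, 3, and 6 (prior 1/6 each): the attendant would have opened locker 5 instead, probability 0; weight (1/6)·0 = 0 each.
If it is in locker 4 (prior 1/6): the attendant opened locker 4, so this case is ruled out; weight (1/6)·0 = 0.
If it is in locker 5 (prior 1/6): locker 4 is the highest-numbered option available, probability 1; weight (1/6)·1 = 1/6.
The weights sum to 1/6.
So P(the prize voucher in locker 3 | the attendant opened locker 4) = 0 / (1/6) = 0.

0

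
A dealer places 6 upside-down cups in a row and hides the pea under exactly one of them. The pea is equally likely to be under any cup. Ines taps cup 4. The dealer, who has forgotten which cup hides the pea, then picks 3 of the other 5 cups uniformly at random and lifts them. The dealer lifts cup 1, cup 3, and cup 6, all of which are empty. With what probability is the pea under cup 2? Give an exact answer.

Because the dealer chose which cups to lift without knowing where the pea is, the choice is independent of the prize location. Learning that none of the 3 opened cups holds the pea simply rules out those 3 locations and leaves the remaining 3 cups still equally likely by symmetry.
So P(the pea under cup 2) = 1/3.

1/3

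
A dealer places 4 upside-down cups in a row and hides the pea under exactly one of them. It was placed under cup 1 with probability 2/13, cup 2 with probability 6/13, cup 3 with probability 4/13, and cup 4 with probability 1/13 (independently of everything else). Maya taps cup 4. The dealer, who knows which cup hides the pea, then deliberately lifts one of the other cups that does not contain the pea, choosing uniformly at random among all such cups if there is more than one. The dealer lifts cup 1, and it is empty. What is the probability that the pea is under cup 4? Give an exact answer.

Consider each possible location of the pea in turn.
If it is under cup 1 (prior 2/13): the dealer opened cup 1, so this case is ruled out; weight (2/13)·0 = 0.
If it is under cup 2 (prior 6/13): the dealer has 2 equally likely choices, so probability 1/2; weight (6/13)·(1/2) = 3/13.
If it is under cup 3 (prior 4/13): the dealer has 2 equally likely choices, so probability 1/2; weight (4/13)·(1/2) = 2/13.
If it is under cup 4 (prior 1/13): the dealer has 3 equally likely choices, so probability 1/3; weight (1/13)·(1/3) = 1/39.
The weights sum to 16/39.
So P(the pea under cup 4 | the dealer opened cup 1) = (1/39) / (16/39) = 1/16.

1/16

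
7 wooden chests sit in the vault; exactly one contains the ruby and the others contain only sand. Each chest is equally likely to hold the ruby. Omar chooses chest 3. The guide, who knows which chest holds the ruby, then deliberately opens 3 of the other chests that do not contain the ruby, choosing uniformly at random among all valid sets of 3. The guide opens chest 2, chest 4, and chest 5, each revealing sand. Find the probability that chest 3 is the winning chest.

1/7

Apply Bayes' rule, conditioning on where the ruby actually is.
If it is in any of chests 1, 6, and 7 (prior 1/7 each): the guide has 10 equally likely choices, so probability 1/10; weight (1/7)·(1/10) = 1/70 each.
If it is in any of chests 2, 4, and 5 (prior 1/7 each): that chest was opened and seen not to hold the prize — ruled out; weight (1/7)·0 = 0 each.
If it is in chest 3 (prior 1/7): the guide has 20 equally likely choices, so probability 1/20; weight (1/7)·(1/20) = 1/140.
The weights sum to 1/20.
So P(the ruby in chest 3 | the guide opened chest 2, chest 4, and chest 5) = (1/140) / (1/20) = 1/7.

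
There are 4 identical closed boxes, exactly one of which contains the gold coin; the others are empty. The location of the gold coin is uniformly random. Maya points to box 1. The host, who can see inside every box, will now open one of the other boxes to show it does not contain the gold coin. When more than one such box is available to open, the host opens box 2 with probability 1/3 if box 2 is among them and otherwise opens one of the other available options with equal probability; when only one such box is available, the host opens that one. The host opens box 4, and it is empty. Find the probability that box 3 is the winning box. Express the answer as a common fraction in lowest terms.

Condition on the true location of the gold coin.
If it is in box 1 (prior 1/4): box 2 is available but not opened; box 4 gets probability (1 − 1/3)/2 = 1/3; weight (1/4)·(1/3) = 1/12.
If it is in box 2 (prior 1/4): box 2 holds the prize so is unavailable; the host chooses uniformly among the 2 others, probability 1/2; weight (1/4)·(1/2) = 1/8.
If it is in box 3 (prior 1/4): box 2 is available but not opened, probability 2/3; weight (1/4)·(2/3) = 1/6.
If it is in box 4 (prior 1/4): the host opened box 4, so this case is ruled out; weight (1/4)·0 = 0.
The weights sum to 3/8.
So P(the gold coin in box 3 | the host opened box 4) = (1/6) / (3/8) = 4/9.

4/9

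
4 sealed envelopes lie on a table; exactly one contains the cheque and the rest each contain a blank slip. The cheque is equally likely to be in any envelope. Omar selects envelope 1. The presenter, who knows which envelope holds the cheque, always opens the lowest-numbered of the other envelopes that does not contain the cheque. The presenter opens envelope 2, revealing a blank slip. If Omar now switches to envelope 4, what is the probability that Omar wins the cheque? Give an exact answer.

Apply Bayes' rule, conditioning on where the cheque actually is.
If it is in any of envelopes 1, 3, and 4 (prior 1/4 each): envelope 2 is the lowest-numbered option available, probability 1; weight (1/4)·1 = 1/4 each.
If it is in envelope 2 (prior 1/4): the presenter opened envelope 2, so this case is ruled out; weight (1/4)·0 = 0.
The weights sum to 3/4.
So P(the cheque in envelope 4 | the presenter opened envelope 2) = (1/4) / (3/4) = 1/3.

1/3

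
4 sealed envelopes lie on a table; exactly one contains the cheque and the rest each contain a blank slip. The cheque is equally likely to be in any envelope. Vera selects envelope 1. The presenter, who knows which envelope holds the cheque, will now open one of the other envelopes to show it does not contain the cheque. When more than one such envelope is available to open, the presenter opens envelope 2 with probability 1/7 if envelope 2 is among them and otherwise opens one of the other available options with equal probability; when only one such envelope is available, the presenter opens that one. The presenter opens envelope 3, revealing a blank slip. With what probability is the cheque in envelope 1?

Consider each possible location of the cheque in turn.
If it is in envelope 1 (prior 1/4): envelope 2 is available but not opened; envelope 3 gets probability (1 − 1/7)/2 = 3/7; weight (1/4)·(3/7) = 3/28.
If it is in envelope 2 (prior 1/4): envelope 2 holds the prize so is unavailable; the presenter chooses uniformly among the 2 others, probability 1/2; weight (1/4)·(1/2) = 1/8.
If it is in envelope 3 (prior 1/4): the presenter opened envelope 3, so this case is ruled out; weight (1/4)·0 = 0.
If it is in envelope 4 (prior 1/4): envelope 2 is available but not opened, probability 6/7; weight (1/4)·(6/7) = 3/14.
The weights sum to 25/56.
So P(the cheque in envelope 1 | the presenter opened envelope 3) = (3/28) / (25/56) = 6/25.

6/25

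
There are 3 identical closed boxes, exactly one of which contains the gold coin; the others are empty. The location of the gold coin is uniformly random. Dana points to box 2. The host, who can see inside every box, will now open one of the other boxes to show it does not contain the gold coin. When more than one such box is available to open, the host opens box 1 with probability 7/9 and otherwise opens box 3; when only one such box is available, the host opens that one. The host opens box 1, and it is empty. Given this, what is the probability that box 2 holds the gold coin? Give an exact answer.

7/16

Apply Bayes' rule, conditioning on where the gold coin actually is.
If it is in box 1 (prior 1/3): the host opened box 1, so this case is ruled out; weight (1/3)·0 = 0.
If it is in box 2 (prior 1/3): box 1 is available, opened with probability 7/9; weight (1/3)·(7/9) = 7/27.
If it is in box 3 (prior 1/3): only box 1 is available, probability 1; weight (1/3)·1 = 1/3.
The weights sum to 16/27.
So P(the gold coin in box 2 | the host opened box 1) = (7/27) / (16/27) = 7/16.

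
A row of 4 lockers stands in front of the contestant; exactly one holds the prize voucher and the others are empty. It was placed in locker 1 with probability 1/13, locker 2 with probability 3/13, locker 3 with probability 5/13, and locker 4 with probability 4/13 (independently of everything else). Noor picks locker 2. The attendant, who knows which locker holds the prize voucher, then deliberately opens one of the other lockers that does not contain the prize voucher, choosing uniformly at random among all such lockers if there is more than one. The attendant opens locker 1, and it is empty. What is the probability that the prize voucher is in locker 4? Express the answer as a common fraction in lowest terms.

4/11

Consider each possible location of the prize voucher in turn.
If it is in locker 1 (prior 1/13): the attendant opened locker 1, so this case is ruled out; weight (1/13)·0 = 0.
If it is in locker 2 (prior 3/13): the attendant has 3 equally likely choices, so probability 1/3; weight (3/13)·(1/3) = 1/13.
If it is in locker 3 (prior 5/13): the attendant has 2 equally likely choices, so probability 1/2; weight (5/13)·(1/2) = 5/26.
If it is in locker 4 (prior 4/13): the attendant has 2 equally likely choices, so probability 1/2; weight (4/13)·(1/2) = 2/13.
The weights sum to 11/26.
So P(the prize voucher in locker 4 | the attendant opened locker 1) = (2/13) / (11/26) = 4/11.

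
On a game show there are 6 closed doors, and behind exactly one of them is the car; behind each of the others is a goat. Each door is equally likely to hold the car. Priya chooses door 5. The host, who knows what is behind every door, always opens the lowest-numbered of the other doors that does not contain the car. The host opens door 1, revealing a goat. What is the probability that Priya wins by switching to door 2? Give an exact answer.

1/5

Consider each possible location of the car in turn.
If it is behind door 1 (prior 1/6): the host opened door 1, so this case is ruled out; weight (1/6)·0 = 0.
If it is behind any of doors 2, 3, 4, 5, and 6 (prior 1/6 each): door 1 is the lowest-numbered option available, probability 1; weight (1/6)·1 = 1/6 each.
The weights sum to 5/6.
So P(the car behind door 2 | the host opened door 1) = (1/6) / (5/6) = 1/5.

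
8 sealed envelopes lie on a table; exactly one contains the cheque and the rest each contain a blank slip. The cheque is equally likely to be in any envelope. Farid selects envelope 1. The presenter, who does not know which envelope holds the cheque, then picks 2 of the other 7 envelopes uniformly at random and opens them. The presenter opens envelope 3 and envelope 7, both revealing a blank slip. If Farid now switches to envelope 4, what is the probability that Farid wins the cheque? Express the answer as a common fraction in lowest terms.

Because the presenter chose which envelopes to open without knowing where the cheque is, the choice is independent of the prize location. Learning that none of the 2 opened envelopes holds the cheque simply rules out those 2 locations and leaves the remaining 6 envelopes still equally likely by symmetry.
So P(the cheque in envelope 4) = 1/6.

1/6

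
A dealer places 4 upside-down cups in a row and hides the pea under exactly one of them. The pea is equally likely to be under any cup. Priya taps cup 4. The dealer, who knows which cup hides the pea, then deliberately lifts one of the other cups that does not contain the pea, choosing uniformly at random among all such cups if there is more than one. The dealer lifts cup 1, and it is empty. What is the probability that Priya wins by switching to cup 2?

Apply Bayes' rule, conditioning on where the pea actually is.
If it is under cup 1 (prior 1/4): the dealer opened cup 1, so this case is ruled out; weight (1/4)·0 = 0.
If it is under either of cups 2 and 3 (prior 1/4 each): the dealer has 2 equally likely choices, so probability 1/2; weight (1/4)·(1/2) = 1/8 each.
If it is under cup 4 (prior 1/4): the dealer has 3 equally likely choices, so probability 1/3; weight (1/4)·(1/3) = 1/12.
The weights sum to 1/3.
So P(the pea under cup 2 | the dealer opened cup 1) = (1/8) / (1/3) = 3/8.

3/8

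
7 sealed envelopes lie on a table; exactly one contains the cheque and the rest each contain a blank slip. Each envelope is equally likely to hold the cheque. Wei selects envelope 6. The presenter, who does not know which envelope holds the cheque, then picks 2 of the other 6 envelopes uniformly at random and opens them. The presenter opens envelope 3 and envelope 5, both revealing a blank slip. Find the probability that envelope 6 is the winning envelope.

1/5

Apply Bayes' rule, conditioning on where the cheque actually is.
If it is in any of envelopes 1, 2, 4, 6, and 7 (prior 1/7 each): the presenter picks exactly this set with probability 1/15 regardless, and none is the prize; weight (1/7)·(1/15) = 1/105 each.
If it is in either of envelopes 3 and 5 (prior 1/7 each): that envelope was opened and seen not to hold the prize — ruled out; weight (1/7)·0 = 0 each.
The weights sum to 1/21.
So P(the cheque in envelope 6 | the presenter opened envelope 3 and envelope 5) = (1/105) / (1/21) = 1/5.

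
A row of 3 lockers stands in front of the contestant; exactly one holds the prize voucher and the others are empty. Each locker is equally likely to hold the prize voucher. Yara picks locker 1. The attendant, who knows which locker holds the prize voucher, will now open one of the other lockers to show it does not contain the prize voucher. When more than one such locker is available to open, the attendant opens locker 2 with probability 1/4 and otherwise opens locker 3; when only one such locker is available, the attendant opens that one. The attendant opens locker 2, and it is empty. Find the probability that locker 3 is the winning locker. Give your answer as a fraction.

4/5

Consider each possible location of the prize voucher in turn.
If it is in locker 1 (prior 1/3): locker 2 is available, opened with probability 1/4; weight (1/3)·(1/4) = 1/12.
If it is in locker 2 (prior 1/3): the attendant opened locker 2, so this case is ruled out; weight (1/3)·0 = 0.
If it is in locker 3 (prior 1/3): only locker 2 is available, probability 1; weight (1/3)·1 = 1/3.
The weights sum to 5/12.
So P(the prize voucher in locker 3 | the attendant opened locker 2) = (1/3) / (5/12) = 4/5.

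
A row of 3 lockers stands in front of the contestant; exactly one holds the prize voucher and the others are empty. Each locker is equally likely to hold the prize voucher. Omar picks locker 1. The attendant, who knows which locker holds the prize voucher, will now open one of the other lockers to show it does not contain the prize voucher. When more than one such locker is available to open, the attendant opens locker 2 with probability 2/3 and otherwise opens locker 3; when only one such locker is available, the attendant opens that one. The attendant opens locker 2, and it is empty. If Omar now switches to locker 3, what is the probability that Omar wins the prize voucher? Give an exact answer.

Condition on the true location of the prize voucher.
If it is in locker 1 (prior 1/3): locker 2 is available, opened with probability 2/3; weight (1/3)·(2/3) = 2/9.
If it is in locker 2 (prior 1/3): the attendant opened locker 2, so this case is ruled out; weight (1/3)·0 = 0.
If it is in locker 3 (prior 1/3): only locker 2 is available, probability 1; weight (1/3)·1 = 1/3.
The weights sum to 5/9.
So P(the prize voucher in locker 3 | the attendant opened locker 2) = (1/3) / (5/9) = 3/5.

3/5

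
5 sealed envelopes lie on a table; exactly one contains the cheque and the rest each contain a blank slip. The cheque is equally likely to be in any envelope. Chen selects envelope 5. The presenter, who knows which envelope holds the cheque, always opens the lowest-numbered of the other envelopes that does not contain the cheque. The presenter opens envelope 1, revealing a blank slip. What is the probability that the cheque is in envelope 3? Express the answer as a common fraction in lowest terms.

1/4

Condition on the true location of the cheque.
If it is in envelope 1 (prior 1/5): the presenter opened envelope 1, so this case is ruled out; weight (1/5)·0 = 0.
If it is in any of envelopes 2, 3, 4, and 5 (prior 1/5 each): envelope 1 is the lowest-numbered option available, probability 1; weight (1/5)·1 = 1/5 each.
The weights sum to 4/5.
So P(the cheque in envelope 3 | the presenter opened envelope 1) = (1/5) / (4/5) = 1/4.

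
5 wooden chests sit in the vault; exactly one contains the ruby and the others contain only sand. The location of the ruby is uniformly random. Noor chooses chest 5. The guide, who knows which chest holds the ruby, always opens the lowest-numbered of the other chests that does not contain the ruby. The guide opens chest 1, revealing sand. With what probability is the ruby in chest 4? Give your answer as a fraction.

Apply Bayes' rule, conditioning on where the ruby actually is.
If it is in chest 1 (prior 1/5): the guide opened chest 1, so this case is ruled out; weight (1/5)·0 = 0.
If it is in any of chests 2, 3, 4, and 5 (prior 1/5 each): chest 1 is the lowest-numbered option available, probability 1; weight (1/5)·1 = 1/5 each.
The weights sum to 4/5.
So P(the ruby in chest 4 | the guide opened chest 1) = (1/5) / (4/5) = 1/4.

1/4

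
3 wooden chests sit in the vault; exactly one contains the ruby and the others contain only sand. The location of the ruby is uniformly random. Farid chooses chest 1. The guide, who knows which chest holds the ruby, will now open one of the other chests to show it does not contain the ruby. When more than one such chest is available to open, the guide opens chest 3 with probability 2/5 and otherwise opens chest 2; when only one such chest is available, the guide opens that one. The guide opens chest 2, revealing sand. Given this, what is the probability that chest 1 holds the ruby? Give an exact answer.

Apply Bayes' rule, conditioning on where the ruby actually is.
If it is in chest 1 (prior 1/3): chest 3 is available but not opened, probability 3/5; weight (1/3)·(3/5) = 1/5.
If it is in chest 2 (prior 1/3): the guide opened chest 2, so this case is ruled out; weight (1/3)·0 = 0.
If it is in chest 3 (prior 1/3): only chest 2 is available, probability 1; weight (1/3)·1 = 1/3.
The weights sum to 8/15.
So P(the ruby in chest 1 | the guide opened chest 2) = (1/5) / (8/15) = 3/8.

3/8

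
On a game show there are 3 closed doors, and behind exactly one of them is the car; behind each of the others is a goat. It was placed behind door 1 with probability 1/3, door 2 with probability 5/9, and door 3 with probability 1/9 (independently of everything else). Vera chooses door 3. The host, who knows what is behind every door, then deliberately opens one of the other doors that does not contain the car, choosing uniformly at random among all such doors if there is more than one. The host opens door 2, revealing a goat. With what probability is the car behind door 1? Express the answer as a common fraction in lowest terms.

6/7

Apply Bayes' rule, conditioning on where the car actually is.
If it is behind door 1 (prior 1/3): the host has no choice, probability 1; weight (1/3)·1 = 1/3.
If it is behind door 2 (prior 5/9): the host opened door 2, so this case is ruled out; weight (5/9)·0 = 0.
If it is behind door 3 (prior 1/9): the host has 2 equally likely choices, so probability 1/2; weight (1/9)·(1/2) = 1/18.
The weights sum to 7/18.
So P(the car behind door 1 | the host opened door 2) = (1/3) / (7/18) = 6/7.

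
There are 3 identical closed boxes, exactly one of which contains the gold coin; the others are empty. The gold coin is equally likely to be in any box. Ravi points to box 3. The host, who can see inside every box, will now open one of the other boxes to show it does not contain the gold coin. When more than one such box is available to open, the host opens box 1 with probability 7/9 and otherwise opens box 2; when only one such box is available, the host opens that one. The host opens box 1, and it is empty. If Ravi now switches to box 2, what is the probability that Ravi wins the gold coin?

Consider each possible location of the gold coin in turn.
If it is in box 1 (prior 1/3): the host opened box 1, so this case is ruled out; weight (1/3)·0 = 0.
If it is in box 2 (prior 1/3): only box 1 is available, probability 1; weight (1/3)·1 = 1/3.
If it is in box 3 (prior 1/3): box 1 is available, opened with probability 7/9; weight (1/3)·(7/9) = 7/27.
The weights sum to 16/27.
So P(the gold coin in box 2 | the host opened box 1) = (1/3) / (16/27) = 9/16.

9/16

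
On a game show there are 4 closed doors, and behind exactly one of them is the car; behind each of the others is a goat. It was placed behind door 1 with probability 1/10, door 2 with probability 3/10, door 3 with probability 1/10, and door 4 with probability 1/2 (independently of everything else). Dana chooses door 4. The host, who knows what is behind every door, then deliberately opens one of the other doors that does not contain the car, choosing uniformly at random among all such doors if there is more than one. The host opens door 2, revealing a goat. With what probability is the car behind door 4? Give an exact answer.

5/8

Condition on the true location of the car.
If it is behind either of doors 1 and 3 (prior 1/10 each): the host has 2 equally likely choices, so probability 1/2; weight (1/10)·(1/2) = 1/20 each.
If it is behind door 2 (prior 3/10): the host opened door 2, so this case is ruled out; weight (3/10)·0 = 0.
If it is behind door 4 (prior 1/2): the host has 3 equally likely choices, so probability 1/3; weight (1/2)·(1/3) = 1/6.
The weights sum to 4/15.
So P(the car behind door 4 | the host opened door 2) = (1/6) / (4/15) = 5/8.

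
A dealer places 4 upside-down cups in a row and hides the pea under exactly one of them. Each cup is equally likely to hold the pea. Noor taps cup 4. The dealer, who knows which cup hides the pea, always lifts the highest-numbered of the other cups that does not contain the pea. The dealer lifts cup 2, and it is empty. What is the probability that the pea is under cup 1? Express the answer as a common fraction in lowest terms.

0

Apply Bayes' rule, conditioning on where the pea actually is.
If it is under either of cups 1 and 4 (prior 1/4 each): the dealer would have opened cup 3 instead, probability 0; weight (1/4)·0 = 0 each.
If it is under cup 2 (prior 1/4): the dealer opened cup 2, so this case is ruled out; weight (1/4)·0 = 0.
If it is under cup 3 (prior 1/4): cup 2 is the highest-numbered option available, probability 1; weight (1/4)·1 = 1/4.
The weights sum to 1/4.
So P(the pea under cup 1 | the dealer opened cup 2) = 0 / (1/4) = 0.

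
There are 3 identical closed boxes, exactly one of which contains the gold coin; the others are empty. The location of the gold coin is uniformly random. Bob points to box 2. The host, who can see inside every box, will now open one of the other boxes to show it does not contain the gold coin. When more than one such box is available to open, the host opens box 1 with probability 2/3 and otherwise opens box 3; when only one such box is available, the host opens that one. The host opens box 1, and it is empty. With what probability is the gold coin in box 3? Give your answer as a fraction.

3/5

Condition on the true location of the gold coin.
If it is in box 1 (prior 1/3): the host opened box 1, so this case is ruled out; weight (1/3)·0 = 0.
If it is in box 2 (prior 1/3): box 1 is available, opened with probability 2/3; weight (1/3)·(2/3) = 2/9.
If it is in box 3 (prior 1/3): only box 1 is available, probability 1; weight (1/3)·1 = 1/3.
The weights sum to 5/9.
So P(the gold coin in box 3 | the host opened box 1) = (1/3) / (5/9) = 3/5.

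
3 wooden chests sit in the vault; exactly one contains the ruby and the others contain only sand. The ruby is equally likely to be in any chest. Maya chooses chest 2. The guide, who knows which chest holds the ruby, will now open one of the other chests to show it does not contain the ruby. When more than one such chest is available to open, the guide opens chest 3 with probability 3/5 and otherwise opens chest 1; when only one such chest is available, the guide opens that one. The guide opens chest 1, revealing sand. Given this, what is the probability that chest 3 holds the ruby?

5/7

Consider each possible location of the ruby in turn.
If it is in chest 1 (prior 1/3): the guide opened chest 1, so this case is ruled out; weight (1/3)·0 = 0.
If it is in chest 2 (prior 1/3): chest 3 is available but not opened, probability 2/5; weight (1/3)·(2/5) = 2/15.
If it is in chest 3 (prior 1/3): only chest 1 is available, probability 1; weight (1/3)·1 = 1/3.
The weights sum to 7/15.
So P(the ruby in chest 3 | the guide opened chest 1) = (1/3) / (7/15) = 5/7.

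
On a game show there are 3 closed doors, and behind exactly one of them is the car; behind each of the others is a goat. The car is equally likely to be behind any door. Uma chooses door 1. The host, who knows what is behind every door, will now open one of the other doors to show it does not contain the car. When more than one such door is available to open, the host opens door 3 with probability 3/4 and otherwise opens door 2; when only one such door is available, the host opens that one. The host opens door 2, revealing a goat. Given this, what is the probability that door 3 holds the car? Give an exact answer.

Condition on the true location of the car.
If it is behind door 1 (prior 1/3): door 3 is available but not opened, probability 1/4; weight (1/3)·(1/4) = 1/12.
If it is behind door 2 (prior 1/3): the host opened door 2, so this case is ruled out; weight (1/3)·0 = 0.
If it is behind door 3 (prior 1/3): only door 2 is available, probability 1; weight (1/3)·1 = 1/3.
The weights sum to 5/12.
So P(the car behind door 3 | the host opened door 2) = (1/3) / (5/12) = 4/5.

4/5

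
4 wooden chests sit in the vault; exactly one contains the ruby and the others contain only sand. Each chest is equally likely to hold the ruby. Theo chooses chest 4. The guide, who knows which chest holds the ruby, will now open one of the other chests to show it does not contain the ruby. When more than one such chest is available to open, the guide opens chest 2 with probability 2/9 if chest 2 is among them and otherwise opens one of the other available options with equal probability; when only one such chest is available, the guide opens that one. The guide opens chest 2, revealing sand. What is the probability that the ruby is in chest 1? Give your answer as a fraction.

1/3

Apply Bayes' rule, conditioning on where the ruby actually is.
If it is in any of chests 1, 3, and 4 (prior 1/4 each): chest 2 is available, opened with probability 2/9; weight (1/4)·(2/9) = 1/18 each.
If it is in chest 2 (prior 1/4): the guide opened chest 2, so this case is ruled out; weight (1/4)·0 = 0.
The weights sum to 1/6.
So P(the ruby in chest 1 | the guide opened chest 2) = (1/18) / (1/6) = 1/3.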